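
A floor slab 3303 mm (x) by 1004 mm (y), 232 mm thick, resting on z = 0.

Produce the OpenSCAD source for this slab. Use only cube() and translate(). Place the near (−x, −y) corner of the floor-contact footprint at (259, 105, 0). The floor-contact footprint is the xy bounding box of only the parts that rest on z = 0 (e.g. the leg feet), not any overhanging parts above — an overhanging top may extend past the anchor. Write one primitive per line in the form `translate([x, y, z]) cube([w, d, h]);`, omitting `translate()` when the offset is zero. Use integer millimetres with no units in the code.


translate([259, 105, 0]) cube([3303, 1004, 232]);


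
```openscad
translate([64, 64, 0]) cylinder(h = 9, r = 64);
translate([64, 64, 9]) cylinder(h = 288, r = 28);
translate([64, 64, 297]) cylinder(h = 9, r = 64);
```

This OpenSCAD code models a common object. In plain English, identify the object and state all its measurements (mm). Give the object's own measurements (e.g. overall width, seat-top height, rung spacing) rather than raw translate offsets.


A spool: two coaxial disc flanges of radius 64 mm and thickness 9 mm, joined by a core cylinder of radius 28 mm and height 288 mm. The lower flange rests on z = 0 and the three cylinders share a vertical axis.


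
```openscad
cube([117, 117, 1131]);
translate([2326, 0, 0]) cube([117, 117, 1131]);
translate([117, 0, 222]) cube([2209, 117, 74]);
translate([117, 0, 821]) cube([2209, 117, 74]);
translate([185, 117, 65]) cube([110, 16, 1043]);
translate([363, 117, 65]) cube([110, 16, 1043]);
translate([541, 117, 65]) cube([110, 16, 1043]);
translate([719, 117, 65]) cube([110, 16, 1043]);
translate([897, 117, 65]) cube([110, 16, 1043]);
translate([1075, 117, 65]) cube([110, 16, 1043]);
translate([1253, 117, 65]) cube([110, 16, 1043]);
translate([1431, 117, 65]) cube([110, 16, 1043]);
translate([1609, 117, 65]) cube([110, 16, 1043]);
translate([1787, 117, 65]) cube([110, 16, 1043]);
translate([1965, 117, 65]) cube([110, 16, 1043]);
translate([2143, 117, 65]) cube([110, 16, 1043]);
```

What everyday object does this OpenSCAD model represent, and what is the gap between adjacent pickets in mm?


A fence section. The picket gap is 68 mm.

Two posts, two rails, 12 pickets — a fence section. Span 2209 mm holds 12 pickets of 110 mm with 13 equal gaps: ⌊(2209 − 12·110) / 13⌋ = 68 mm.


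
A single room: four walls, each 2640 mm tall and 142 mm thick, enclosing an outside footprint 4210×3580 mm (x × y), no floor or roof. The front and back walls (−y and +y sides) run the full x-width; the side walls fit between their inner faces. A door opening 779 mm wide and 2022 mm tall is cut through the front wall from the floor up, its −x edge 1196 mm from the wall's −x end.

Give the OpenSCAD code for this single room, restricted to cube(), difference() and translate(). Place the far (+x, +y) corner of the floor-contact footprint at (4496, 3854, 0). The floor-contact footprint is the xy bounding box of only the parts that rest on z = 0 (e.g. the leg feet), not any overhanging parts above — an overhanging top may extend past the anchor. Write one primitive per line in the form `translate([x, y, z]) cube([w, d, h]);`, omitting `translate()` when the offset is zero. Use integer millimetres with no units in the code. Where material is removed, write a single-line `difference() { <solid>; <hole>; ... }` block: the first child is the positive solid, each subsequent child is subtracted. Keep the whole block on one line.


difference() { translate([286, 274, 0]) cube([4210, 142, 2640]); translate([1482, 274, 0]) cube([779, 142, 2022]); }
translate([286, 3712, 0]) cube([4210, 142, 2640]);
translate([286, 416, 0]) cube([142, 3296, 2640]);
translate([4354, 416, 0]) cube([142, 3296, 2640]);


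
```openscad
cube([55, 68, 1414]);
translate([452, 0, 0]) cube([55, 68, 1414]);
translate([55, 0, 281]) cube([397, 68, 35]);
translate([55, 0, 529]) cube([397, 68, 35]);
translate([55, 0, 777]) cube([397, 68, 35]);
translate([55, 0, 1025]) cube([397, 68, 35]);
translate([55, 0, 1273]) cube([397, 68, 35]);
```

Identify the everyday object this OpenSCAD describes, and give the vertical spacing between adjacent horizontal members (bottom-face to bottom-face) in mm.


A ladder. The rung spacing is 248 mm.

Two tall 55×68 posts with 5 short bars between them — a ladder. Adjacent rungs sit at z = 281 and z = 529, so the spacing is 529 − 281 = 248 mm.


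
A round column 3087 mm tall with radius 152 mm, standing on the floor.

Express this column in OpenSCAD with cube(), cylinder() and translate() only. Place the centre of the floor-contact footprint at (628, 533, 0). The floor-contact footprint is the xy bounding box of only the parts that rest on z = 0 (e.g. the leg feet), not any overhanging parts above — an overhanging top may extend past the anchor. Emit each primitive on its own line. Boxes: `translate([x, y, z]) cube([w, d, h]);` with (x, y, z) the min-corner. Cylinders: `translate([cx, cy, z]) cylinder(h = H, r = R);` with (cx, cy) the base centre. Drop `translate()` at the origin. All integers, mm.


translate([628, 533, 0]) cylinder(h = 3087, r = 152);


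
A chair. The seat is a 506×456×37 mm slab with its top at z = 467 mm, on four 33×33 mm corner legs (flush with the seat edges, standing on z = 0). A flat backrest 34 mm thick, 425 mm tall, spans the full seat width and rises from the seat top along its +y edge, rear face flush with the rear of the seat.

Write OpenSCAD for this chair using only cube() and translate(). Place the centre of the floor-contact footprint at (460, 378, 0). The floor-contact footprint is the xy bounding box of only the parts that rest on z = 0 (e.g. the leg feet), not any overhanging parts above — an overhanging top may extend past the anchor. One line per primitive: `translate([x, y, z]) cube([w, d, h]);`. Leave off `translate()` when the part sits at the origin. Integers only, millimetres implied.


// leg_h = 467 - 37 = 430
translate([207, 150, 430]) cube([506, 456, 37]);
translate([207, 150, 0]) cube([33, 33, 430]);
translate([680, 150, 0]) cube([33, 33, 430]);
translate([207, 573, 0]) cube([33, 33, 430]);
translate([680, 573, 0]) cube([33, 33, 430]);
translate([207, 572, 467]) cube([506, 34, 425]);


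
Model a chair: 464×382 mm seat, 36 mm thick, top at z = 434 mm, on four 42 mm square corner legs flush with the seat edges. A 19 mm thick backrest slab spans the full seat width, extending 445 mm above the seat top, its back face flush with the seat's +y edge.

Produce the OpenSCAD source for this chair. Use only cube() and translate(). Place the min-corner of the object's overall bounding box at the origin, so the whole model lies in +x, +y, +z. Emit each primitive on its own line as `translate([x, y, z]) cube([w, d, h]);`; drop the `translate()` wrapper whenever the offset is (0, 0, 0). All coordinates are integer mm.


translate([0, 0, 398]) cube([464, 382, 36]);
cube([42, 42, 398]);
translate([422, 0, 0]) cube([42, 42, 398]);
translate([0, 340, 0]) cube([42, 42, 398]);
translate([422, 340, 0]) cube([42, 42, 398]);
translate([0, 363, 434]) cube([464, 19, 445]);


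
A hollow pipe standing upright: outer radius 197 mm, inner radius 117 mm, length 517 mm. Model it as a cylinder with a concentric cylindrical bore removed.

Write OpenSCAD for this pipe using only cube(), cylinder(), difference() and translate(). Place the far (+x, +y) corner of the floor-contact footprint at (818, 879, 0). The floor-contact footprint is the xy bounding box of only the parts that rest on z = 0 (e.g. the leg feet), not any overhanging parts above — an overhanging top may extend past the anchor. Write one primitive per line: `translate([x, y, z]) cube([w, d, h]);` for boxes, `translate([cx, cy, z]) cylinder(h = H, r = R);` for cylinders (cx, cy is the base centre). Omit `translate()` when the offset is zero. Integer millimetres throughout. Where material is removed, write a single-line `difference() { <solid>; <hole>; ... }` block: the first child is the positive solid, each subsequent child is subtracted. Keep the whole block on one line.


difference() { translate([621, 682, 0]) cylinder(h = 517, r = 197); translate([621, 682, 0]) cylinder(h = 517, r = 117); }


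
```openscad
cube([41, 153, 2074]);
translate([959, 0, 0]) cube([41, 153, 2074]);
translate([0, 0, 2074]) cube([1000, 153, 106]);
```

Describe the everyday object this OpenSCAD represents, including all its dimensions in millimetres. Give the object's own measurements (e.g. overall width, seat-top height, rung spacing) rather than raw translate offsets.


A door frame. The clear opening is 918 mm wide and 2074 mm high. Two 41 mm wide jambs, 153 mm deep, stand either side of the opening from the floor to the top of the opening. A 106 mm thick head sits across the top of both jambs, spanning the full outside width of the frame.


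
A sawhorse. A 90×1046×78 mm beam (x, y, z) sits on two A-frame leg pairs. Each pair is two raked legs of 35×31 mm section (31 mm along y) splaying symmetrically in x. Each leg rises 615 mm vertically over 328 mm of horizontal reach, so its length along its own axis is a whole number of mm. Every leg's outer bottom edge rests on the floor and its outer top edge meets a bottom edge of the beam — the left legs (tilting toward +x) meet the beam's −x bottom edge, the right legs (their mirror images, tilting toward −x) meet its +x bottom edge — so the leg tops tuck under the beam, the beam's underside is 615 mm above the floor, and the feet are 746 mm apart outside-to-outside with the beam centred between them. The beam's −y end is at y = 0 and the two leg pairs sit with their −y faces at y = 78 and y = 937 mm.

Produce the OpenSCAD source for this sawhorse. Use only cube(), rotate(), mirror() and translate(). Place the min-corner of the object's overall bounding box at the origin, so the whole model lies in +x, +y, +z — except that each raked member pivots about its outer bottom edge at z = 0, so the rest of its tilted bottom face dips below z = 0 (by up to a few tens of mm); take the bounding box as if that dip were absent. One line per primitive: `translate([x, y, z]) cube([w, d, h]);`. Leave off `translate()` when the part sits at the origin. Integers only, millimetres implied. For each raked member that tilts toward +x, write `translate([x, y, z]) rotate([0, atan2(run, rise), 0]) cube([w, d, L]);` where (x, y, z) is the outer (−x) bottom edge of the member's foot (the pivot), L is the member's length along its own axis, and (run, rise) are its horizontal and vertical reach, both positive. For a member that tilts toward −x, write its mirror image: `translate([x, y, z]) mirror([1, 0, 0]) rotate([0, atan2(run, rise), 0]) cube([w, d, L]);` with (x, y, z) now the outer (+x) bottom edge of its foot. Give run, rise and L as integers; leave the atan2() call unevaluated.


// leg length = √(328² + 615²) = 697
// right-leg outer foot x = 2·328 + 90 = 746
// beam min-corner = (328, 0, 615)
translate([328, 0, 615]) cube([90, 1046, 78]);
translate([0, 78, 0]) rotate([0, atan2(328, 615), 0]) cube([35, 31, 697]);
translate([746, 78, 0]) mirror([1, 0, 0]) rotate([0, atan2(328, 615), 0]) cube([35, 31, 697]);
translate([0, 937, 0]) rotate([0, atan2(328, 615), 0]) cube([35, 31, 697]);
translate([746, 937, 0]) mirror([1, 0, 0]) rotate([0, atan2(328, 615), 0]) cube([35, 31, 697]);


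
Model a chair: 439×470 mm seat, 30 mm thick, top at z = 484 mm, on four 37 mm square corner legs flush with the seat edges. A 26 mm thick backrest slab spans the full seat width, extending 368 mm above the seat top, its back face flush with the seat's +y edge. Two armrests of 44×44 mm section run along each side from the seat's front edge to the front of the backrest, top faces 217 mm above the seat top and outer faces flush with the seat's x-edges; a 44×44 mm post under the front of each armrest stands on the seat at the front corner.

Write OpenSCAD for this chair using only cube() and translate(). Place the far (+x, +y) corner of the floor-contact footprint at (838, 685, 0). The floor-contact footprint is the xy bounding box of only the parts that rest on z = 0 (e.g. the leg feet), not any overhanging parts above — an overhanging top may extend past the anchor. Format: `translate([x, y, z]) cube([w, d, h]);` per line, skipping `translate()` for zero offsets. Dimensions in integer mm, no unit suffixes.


translate([399, 215, 454]) cube([439, 470, 30]);
translate([399, 215, 0]) cube([37, 37, 454]);
translate([801, 215, 0]) cube([37, 37, 454]);
translate([399, 648, 0]) cube([37, 37, 454]);
translate([801, 648, 0]) cube([37, 37, 454]);
translate([399, 659, 484]) cube([439, 26, 368]);
translate([399, 215, 657]) cube([44, 444, 44]);
translate([794, 215, 657]) cube([44, 444, 44]);
translate([399, 215, 484]) cube([44, 44, 173]);
translate([794, 215, 484]) cube([44, 44, 173]);


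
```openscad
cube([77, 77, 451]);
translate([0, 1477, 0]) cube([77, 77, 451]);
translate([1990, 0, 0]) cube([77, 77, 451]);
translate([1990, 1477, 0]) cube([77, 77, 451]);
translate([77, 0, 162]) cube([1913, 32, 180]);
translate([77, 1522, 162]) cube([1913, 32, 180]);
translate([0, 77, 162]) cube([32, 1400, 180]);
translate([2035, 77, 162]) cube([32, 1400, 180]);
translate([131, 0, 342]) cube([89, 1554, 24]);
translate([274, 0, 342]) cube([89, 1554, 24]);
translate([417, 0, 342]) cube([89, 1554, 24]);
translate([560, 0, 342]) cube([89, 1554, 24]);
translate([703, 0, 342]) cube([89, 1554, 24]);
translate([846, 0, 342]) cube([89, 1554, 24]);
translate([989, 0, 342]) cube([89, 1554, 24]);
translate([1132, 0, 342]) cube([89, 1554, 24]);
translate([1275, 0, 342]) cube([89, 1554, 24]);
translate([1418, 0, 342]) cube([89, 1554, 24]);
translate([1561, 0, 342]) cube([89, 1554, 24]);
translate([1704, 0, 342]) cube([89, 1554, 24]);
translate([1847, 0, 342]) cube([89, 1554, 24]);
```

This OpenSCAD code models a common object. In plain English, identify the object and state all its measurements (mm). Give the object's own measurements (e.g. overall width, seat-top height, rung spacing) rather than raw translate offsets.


A bed frame 2067 mm long (x) by 1554 mm wide (y). Four 77×77 mm corner posts, 451 mm tall, at the corners of the footprint. Four rails of 32 mm thickness and 180 mm height run between adjacent posts with their undersides at z = 162 mm, their outer faces flush with the outside of the frame (the two x-running rails run between the posts' inner faces; the two y-running rails run between the posts' inner faces). 13 slats, each 89 mm wide (x) and 24 mm thick, lie across the top of the two x-running rails, running the full 1554 mm width of the frame in y; along x they sit between the end posts with a 54 mm gap after the −x posts and between neighbouring slats and before the +x posts.


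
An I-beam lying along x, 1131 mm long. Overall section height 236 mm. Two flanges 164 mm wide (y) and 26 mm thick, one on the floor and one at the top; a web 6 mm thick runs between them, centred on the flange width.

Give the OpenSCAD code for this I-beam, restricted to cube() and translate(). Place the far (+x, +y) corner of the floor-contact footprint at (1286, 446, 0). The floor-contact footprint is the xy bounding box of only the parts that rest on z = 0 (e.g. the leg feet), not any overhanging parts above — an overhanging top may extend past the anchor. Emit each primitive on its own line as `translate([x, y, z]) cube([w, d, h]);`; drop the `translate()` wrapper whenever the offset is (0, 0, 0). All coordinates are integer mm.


translate([155, 282, 0]) cube([1131, 164, 26]);
translate([155, 361, 26]) cube([1131, 6, 184]);
translate([155, 282, 210]) cube([1131, 164, 26]);


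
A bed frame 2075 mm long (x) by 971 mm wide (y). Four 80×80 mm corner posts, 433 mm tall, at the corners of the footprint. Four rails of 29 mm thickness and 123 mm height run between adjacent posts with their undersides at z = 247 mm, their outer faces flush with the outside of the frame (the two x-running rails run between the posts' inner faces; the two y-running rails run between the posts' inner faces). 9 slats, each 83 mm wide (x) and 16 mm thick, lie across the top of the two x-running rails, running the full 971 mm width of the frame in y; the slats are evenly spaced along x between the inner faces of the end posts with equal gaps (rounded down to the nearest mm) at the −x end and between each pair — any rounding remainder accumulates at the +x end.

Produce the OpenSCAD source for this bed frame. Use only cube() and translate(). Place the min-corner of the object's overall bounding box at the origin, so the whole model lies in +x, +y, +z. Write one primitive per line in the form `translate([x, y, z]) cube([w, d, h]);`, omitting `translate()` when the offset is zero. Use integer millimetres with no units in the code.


cube([80, 80, 433]);
translate([0, 891, 0]) cube([80, 80, 433]);
translate([1995, 0, 0]) cube([80, 80, 433]);
translate([1995, 891, 0]) cube([80, 80, 433]);
translate([80, 0, 247]) cube([1915, 29, 123]);
translate([80, 942, 247]) cube([1915, 29, 123]);
translate([0, 80, 247]) cube([29, 811, 123]);
translate([2046, 80, 247]) cube([29, 811, 123]);
translate([196, 0, 370]) cube([83, 971, 16]);
translate([395, 0, 370]) cube([83, 971, 16]);
translate([594, 0, 370]) cube([83, 971, 16]);
translate([793, 0, 370]) cube([83, 971, 16]);
translate([992, 0, 370]) cube([83, 971, 16]);
translate([1191, 0, 370]) cube([83, 971, 16]);
translate([1390, 0, 370]) cube([83, 971, 16]);
translate([1589, 0, 370]) cube([83, 971, 16]);
translate([1788, 0, 370]) cube([83, 971, 16]);


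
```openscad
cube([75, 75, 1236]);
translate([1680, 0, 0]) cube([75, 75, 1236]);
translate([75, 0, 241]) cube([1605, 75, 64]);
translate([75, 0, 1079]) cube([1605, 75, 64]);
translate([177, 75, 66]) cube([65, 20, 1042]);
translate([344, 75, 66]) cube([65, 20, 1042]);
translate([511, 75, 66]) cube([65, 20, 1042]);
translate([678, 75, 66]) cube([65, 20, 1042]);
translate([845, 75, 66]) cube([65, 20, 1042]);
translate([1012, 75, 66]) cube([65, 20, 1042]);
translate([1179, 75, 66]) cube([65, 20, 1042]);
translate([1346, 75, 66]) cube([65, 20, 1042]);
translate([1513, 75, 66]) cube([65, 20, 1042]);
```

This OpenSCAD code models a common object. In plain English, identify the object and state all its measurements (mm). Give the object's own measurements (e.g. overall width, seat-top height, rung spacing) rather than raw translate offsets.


A fence section. Two 75×75 mm posts, 1236 mm tall, stand on the floor with a clear span of 1605 mm between their inner faces. Two horizontal rails of 75×64 mm section span the gap between the posts with their undersides at z = 241 mm and z = 1079 mm, flush with the posts' −y face. 9 pickets, each 65 mm wide, 20 mm thick and 1042 mm tall, are fixed to the +y face of the rails with their bottoms at z = 66 mm, spaced across the span with a 102 mm gap after the −x post and between neighbouring pickets and before the +x post.


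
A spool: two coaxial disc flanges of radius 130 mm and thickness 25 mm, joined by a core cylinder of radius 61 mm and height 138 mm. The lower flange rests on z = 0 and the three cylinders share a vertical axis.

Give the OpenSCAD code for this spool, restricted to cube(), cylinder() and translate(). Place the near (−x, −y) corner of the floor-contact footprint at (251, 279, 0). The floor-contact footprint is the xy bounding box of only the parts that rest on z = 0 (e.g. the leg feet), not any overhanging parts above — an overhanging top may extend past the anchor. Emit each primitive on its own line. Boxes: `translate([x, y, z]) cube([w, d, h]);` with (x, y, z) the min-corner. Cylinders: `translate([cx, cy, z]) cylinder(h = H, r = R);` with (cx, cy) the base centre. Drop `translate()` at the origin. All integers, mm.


translate([381, 409, 0]) cylinder(h = 25, r = 130);
translate([381, 409, 25]) cylinder(h = 138, r = 61);
translate([381, 409, 163]) cylinder(h = 25, r = 130);


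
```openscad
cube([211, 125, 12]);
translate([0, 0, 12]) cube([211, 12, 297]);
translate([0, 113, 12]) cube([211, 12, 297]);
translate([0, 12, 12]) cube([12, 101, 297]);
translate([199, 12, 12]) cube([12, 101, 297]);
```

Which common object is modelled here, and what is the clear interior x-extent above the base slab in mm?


An open box. The internal width is 187 mm.

A 211×125 base slab with four walls standing on it — an open box. The base is 211 mm wide and the walls are 12 mm thick, so the internal width is 211 − 2 × 12 = 187 mm.


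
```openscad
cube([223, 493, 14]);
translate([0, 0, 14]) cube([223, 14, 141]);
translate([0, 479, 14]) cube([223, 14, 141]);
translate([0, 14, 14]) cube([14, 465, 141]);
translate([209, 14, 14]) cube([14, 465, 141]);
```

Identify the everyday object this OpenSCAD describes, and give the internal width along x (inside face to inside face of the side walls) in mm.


An open box. The internal width is 195 mm.

A 223×493 base slab with four walls standing on it — an open box. The base is 223 mm wide and the walls are 14 mm thick, so the internal width is 223 − 2 × 14 = 195 mm.


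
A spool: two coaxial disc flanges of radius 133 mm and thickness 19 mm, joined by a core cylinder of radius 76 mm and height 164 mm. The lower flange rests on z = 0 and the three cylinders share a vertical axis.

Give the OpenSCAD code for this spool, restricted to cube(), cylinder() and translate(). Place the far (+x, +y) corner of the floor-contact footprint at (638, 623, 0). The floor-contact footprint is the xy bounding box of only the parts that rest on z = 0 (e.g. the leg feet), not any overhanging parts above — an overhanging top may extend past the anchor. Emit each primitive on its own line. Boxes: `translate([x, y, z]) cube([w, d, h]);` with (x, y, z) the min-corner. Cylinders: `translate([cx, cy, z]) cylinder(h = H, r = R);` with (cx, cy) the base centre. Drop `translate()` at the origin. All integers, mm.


translate([505, 490, 0]) cylinder(h = 19, r = 133);
translate([505, 490, 19]) cylinder(h = 164, r = 76);
translate([505, 490, 183]) cylinder(h = 19, r = 133);


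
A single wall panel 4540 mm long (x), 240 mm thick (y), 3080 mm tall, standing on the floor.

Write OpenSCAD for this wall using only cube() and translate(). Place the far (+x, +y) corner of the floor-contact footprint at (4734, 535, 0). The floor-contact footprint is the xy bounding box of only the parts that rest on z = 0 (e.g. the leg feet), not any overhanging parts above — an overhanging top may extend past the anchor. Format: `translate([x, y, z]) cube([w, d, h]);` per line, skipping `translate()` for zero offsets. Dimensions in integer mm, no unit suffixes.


translate([194, 295, 0]) cube([4540, 240, 3080]);


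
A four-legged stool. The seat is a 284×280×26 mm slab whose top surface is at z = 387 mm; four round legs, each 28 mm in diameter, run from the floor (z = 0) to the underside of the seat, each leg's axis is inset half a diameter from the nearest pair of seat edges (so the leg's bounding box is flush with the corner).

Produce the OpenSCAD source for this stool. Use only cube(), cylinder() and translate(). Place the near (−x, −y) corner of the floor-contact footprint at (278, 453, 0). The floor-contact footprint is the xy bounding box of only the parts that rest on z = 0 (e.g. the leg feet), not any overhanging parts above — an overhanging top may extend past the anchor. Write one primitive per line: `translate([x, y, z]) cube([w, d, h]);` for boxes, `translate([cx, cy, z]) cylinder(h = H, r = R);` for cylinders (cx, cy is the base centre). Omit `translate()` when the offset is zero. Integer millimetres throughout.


translate([278, 453, 361]) cube([284, 280, 26]);
translate([292, 467, 0]) cylinder(h = 361, r = 14);
translate([548, 467, 0]) cylinder(h = 361, r = 14);
translate([292, 719, 0]) cylinder(h = 361, r = 14);
translate([548, 719, 0]) cylinder(h = 361, r = 14);


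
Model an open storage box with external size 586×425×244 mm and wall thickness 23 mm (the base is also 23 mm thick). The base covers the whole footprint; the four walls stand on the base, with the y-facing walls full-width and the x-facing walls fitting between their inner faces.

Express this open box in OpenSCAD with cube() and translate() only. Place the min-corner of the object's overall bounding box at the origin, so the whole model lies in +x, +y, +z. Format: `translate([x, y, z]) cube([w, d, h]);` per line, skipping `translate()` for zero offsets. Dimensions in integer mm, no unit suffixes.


cube([586, 425, 23]);
translate([0, 0, 23]) cube([586, 23, 221]);
translate([0, 402, 23]) cube([586, 23, 221]);
translate([0, 23, 23]) cube([23, 379, 221]);
translate([563, 23, 23]) cube([23, 379, 221]);


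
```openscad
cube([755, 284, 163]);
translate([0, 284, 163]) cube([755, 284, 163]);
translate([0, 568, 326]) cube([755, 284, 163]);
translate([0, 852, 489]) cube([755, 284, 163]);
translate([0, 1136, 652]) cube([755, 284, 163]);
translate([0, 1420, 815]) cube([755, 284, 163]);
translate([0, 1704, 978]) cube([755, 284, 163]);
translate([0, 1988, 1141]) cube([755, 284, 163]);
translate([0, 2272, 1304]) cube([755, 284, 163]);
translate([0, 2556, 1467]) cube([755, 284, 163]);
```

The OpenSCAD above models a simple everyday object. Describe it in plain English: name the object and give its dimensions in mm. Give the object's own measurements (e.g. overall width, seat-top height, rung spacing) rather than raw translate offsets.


A straight staircase of 10 solid steps. Each step is 755 mm wide (x), 284 mm deep (y, the going) and 163 mm tall (the rise). The first step rests on the floor; each subsequent step sits one going further in +y and one rise higher in +z, directly behind and above the previous step with no overlap.


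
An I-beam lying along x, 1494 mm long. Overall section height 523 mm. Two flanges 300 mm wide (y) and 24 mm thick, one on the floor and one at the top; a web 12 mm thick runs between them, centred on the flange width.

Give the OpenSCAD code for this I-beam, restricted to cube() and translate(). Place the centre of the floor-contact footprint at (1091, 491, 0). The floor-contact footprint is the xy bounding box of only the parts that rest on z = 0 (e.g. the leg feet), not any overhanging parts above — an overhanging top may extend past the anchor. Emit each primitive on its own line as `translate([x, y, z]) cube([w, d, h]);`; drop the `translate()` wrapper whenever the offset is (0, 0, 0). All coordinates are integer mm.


translate([344, 341, 0]) cube([1494, 300, 24]);
translate([344, 485, 24]) cube([1494, 12, 475]);
translate([344, 341, 499]) cube([1494, 300, 24]);


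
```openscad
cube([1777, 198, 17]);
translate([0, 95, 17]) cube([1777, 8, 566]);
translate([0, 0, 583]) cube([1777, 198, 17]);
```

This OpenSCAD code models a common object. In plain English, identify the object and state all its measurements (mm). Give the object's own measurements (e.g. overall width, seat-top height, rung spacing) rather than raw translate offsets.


An I-beam lying along x, 1777 mm long. Overall section height 600 mm. Two flanges 198 mm wide (y) and 17 mm thick, one on the floor and one at the top; a web 8 mm thick runs between them, centred on the flange width.


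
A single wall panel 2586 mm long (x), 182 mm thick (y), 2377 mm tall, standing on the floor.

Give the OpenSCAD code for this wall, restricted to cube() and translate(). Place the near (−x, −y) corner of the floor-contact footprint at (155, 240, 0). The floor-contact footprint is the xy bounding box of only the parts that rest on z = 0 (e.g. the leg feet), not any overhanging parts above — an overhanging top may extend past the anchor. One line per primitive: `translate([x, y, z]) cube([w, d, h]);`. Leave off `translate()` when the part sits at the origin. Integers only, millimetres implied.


translate([155, 240, 0]) cube([2586, 182, 2377]);


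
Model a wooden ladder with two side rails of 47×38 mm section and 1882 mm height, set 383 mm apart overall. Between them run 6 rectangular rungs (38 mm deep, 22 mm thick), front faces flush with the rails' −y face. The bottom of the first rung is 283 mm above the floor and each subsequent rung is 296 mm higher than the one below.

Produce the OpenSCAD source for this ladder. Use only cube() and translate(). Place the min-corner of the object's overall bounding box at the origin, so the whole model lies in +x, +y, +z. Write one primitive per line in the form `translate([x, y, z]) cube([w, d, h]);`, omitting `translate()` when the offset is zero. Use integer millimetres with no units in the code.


// rung span = 383 - 2*47 = 289
// rung[k] z = 283 + k*296
cube([47, 38, 1882]);
translate([336, 0, 0]) cube([47, 38, 1882]);
translate([47, 0, 283]) cube([289, 38, 22]);
translate([47, 0, 579]) cube([289, 38, 22]);
translate([47, 0, 875]) cube([289, 38, 22]);
translate([47, 0, 1171]) cube([289, 38, 22]);
translate([47, 0, 1467]) cube([289, 38, 22]);
translate([47, 0, 1763]) cube([289, 38, 22]);


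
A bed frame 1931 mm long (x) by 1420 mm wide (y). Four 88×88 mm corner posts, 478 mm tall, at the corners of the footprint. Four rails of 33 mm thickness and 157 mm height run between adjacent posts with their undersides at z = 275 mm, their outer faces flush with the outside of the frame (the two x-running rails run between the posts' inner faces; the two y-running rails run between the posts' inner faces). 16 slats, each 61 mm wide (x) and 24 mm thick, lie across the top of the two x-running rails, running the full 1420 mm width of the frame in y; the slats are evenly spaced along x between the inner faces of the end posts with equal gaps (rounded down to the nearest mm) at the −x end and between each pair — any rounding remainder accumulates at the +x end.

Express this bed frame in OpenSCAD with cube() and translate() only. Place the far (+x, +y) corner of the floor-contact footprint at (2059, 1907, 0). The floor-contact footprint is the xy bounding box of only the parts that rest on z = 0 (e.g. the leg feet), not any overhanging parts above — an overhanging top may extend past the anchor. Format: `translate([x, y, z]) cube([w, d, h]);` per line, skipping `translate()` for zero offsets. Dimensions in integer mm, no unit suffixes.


translate([128, 487, 0]) cube([88, 88, 478]);
translate([128, 1819, 0]) cube([88, 88, 478]);
translate([1971, 487, 0]) cube([88, 88, 478]);
translate([1971, 1819, 0]) cube([88, 88, 478]);
translate([216, 487, 275]) cube([1755, 33, 157]);
translate([216, 1874, 275]) cube([1755, 33, 157]);
translate([128, 575, 275]) cube([33, 1244, 157]);
translate([2026, 575, 275]) cube([33, 1244, 157]);
translate([261, 487, 432]) cube([61, 1420, 24]);
translate([367, 487, 432]) cube([61, 1420, 24]);
translate([473, 487, 432]) cube([61, 1420, 24]);
translate([579, 487, 432]) cube([61, 1420, 24]);
translate([685, 487, 432]) cube([61, 1420, 24]);
translate([791, 487, 432]) cube([61, 1420, 24]);
translate([897, 487, 432]) cube([61, 1420, 24]);
translate([1003, 487, 432]) cube([61, 1420, 24]);
translate([1109, 487, 432]) cube([61, 1420, 24]);
translate([1215, 487, 432]) cube([61, 1420, 24]);
translate([1321, 487, 432]) cube([61, 1420, 24]);
translate([1427, 487, 432]) cube([61, 1420, 24]);
translate([1533, 487, 432]) cube([61, 1420, 24]);
translate([1639, 487, 432]) cube([61, 1420, 24]);
translate([1745, 487, 432]) cube([61, 1420, 24]);
translate([1851, 487, 432]) cube([61, 1420, 24]);


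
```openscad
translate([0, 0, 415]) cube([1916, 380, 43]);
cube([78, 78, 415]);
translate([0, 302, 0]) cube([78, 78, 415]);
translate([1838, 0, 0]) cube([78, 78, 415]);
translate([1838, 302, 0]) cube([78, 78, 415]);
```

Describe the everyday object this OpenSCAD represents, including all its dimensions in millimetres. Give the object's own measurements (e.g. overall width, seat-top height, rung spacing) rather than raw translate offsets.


A long wooden bench with a 1916 mm (x) × 380 mm (y) seat, 43 mm thick, its top surface 458 mm above the floor. Four 78 mm square legs at the seat corners, flush with the edges, run from z = 0 to the seat underside.


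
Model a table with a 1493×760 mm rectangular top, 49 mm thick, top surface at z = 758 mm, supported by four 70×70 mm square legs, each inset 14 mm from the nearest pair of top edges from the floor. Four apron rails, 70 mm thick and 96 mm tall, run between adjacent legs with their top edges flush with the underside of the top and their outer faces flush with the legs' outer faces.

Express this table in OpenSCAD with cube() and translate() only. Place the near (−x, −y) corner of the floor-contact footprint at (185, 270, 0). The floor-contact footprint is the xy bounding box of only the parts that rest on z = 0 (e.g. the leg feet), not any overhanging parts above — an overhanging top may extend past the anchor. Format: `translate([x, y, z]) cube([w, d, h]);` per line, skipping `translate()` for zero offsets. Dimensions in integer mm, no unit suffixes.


translate([171, 256, 709]) cube([1493, 760, 49]);
translate([185, 270, 0]) cube([70, 70, 709]);
translate([1580, 270, 0]) cube([70, 70, 709]);
translate([185, 932, 0]) cube([70, 70, 709]);
translate([1580, 932, 0]) cube([70, 70, 709]);
translate([255, 270, 613]) cube([1325, 70, 96]);
translate([255, 932, 613]) cube([1325, 70, 96]);
translate([185, 340, 613]) cube([70, 592, 96]);
translate([1580, 340, 613]) cube([70, 592, 96]);


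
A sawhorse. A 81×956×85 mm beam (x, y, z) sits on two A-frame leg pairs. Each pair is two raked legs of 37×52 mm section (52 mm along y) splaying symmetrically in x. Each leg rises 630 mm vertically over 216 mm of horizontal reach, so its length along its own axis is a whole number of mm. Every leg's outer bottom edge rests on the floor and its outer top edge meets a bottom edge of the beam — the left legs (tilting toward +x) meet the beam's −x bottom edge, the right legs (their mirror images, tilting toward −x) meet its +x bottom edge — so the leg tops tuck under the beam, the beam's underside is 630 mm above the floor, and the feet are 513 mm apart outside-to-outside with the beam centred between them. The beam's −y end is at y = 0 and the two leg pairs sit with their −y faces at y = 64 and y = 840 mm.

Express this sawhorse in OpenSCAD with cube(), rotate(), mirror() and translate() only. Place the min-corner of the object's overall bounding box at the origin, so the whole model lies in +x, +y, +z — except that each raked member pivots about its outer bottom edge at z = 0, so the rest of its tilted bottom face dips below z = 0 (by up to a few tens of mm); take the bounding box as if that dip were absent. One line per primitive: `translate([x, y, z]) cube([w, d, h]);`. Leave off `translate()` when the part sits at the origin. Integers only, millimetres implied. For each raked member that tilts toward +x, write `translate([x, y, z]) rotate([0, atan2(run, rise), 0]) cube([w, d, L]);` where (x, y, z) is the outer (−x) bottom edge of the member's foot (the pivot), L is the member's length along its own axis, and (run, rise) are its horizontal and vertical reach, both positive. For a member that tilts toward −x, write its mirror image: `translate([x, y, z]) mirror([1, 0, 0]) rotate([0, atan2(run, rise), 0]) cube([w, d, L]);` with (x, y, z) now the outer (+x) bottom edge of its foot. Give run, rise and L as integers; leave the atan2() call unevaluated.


translate([216, 0, 630]) cube([81, 956, 85]);
translate([0, 64, 0]) rotate([0, atan2(216, 630), 0]) cube([37, 52, 666]);
translate([513, 64, 0]) mirror([1, 0, 0]) rotate([0, atan2(216, 630), 0]) cube([37, 52, 666]);
translate([0, 840, 0]) rotate([0, atan2(216, 630), 0]) cube([37, 52, 666]);
translate([513, 840, 0]) mirror([1, 0, 0]) rotate([0, atan2(216, 630), 0]) cube([37, 52, 666]);


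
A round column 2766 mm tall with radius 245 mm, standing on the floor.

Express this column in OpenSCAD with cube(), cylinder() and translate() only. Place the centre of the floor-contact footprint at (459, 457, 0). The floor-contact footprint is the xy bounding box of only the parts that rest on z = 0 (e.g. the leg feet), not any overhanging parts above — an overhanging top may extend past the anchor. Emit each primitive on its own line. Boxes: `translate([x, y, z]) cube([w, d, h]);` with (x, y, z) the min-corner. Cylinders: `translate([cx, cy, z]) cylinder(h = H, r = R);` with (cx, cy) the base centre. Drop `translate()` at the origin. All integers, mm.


translate([459, 457, 0]) cylinder(h = 2766, r = 245);


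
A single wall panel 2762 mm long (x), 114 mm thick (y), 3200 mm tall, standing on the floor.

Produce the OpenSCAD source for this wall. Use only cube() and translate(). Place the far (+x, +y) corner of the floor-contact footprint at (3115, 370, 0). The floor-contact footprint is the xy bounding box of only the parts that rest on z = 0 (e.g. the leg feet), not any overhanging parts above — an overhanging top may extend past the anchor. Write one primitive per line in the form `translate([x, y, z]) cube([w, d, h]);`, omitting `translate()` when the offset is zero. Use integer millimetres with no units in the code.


translate([353, 256, 0]) cube([2762, 114, 3200]);


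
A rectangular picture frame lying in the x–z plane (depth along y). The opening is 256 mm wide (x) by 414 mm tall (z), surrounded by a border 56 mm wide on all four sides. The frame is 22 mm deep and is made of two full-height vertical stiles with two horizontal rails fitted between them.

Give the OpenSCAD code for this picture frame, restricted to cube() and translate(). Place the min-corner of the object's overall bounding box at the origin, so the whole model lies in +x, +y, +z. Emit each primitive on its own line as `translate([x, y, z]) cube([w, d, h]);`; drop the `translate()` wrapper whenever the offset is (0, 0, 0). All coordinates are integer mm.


cube([56, 22, 526]);
translate([312, 0, 0]) cube([56, 22, 526]);
translate([56, 0, 0]) cube([256, 22, 56]);
translate([56, 0, 470]) cube([256, 22, 56]);


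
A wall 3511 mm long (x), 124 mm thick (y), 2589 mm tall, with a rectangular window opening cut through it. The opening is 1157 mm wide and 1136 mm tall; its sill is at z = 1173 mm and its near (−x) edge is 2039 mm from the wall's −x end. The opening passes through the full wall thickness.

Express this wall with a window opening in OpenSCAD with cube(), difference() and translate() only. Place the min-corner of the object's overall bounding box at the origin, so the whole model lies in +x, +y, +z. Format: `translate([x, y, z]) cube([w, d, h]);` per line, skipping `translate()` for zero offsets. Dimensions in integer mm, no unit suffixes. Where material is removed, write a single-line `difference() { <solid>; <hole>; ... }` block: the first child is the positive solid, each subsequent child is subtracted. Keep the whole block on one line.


difference() { cube([3511, 124, 2589]); translate([2039, 0, 1173]) cube([1157, 124, 1136]); }


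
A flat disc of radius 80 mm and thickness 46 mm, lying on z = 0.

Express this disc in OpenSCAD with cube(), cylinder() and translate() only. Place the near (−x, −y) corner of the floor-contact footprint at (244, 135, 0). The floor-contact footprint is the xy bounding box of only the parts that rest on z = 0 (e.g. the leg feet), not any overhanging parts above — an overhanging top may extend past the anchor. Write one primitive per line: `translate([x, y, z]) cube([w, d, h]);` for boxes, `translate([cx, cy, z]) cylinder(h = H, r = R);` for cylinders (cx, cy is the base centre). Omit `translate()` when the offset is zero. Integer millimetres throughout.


translate([324, 215, 0]) cylinder(h = 46, r = 80);


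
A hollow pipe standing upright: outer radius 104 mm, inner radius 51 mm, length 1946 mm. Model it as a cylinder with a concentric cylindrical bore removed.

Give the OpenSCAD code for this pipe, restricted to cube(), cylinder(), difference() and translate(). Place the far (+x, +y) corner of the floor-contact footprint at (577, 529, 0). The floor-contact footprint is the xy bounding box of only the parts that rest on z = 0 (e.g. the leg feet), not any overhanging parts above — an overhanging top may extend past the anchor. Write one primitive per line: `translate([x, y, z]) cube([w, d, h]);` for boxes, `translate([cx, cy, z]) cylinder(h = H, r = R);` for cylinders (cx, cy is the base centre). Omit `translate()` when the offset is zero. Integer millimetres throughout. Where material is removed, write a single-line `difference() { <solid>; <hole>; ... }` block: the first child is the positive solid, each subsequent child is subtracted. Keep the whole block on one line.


difference() { translate([473, 425, 0]) cylinder(h = 1946, r = 104); translate([473, 425, 0]) cylinder(h = 1946, r = 51); }
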